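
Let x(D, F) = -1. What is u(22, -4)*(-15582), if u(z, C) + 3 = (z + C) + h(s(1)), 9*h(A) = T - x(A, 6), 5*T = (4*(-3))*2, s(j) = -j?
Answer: -3407264/15 ≈ -2.2715e+5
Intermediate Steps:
T = -24/5 (T = ((4*(-3))*2)/5 = (-12*2)/5 = (⅕)*(-24) = -24/5 ≈ -4.8000)
h(A) = -19/45 (h(A) = (-24/5 - 1*(-1))/9 = (-24/5 + 1)/9 = (⅑)*(-19/5) = -19/45)
u(z, C) = -154/45 + C + z (u(z, C) = -3 + ((z + C) - 19/45) = -3 + ((C + z) - 19/45) = -3 + (-19/45 + C + z) = -154/45 + C + z)
u(22, -4)*(-15582) = (-154/45 - 4 + 22)*(-15582) = (656/45)*(-15582) = -3407264/15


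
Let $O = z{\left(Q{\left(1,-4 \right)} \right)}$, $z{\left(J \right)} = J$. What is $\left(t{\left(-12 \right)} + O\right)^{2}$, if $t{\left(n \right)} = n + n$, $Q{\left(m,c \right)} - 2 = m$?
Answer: $441$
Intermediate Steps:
$Q{\left(m,c \right)} = 2 + m$
$t{\left(n \right)} = 2 n$
$O = 3$ ($O = 2 + 1 = 3$)
$\left(t{\left(-12 \right)} + O\right)^{2} = \left(2 \left(-12\right) + 3\right)^{2} = \left(-24 + 3\right)^{2} = \left(-21\right)^{2} = 441$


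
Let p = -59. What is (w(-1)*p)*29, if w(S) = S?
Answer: 1711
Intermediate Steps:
(w(-1)*p)*29 = -1*(-59)*29 = 59*29 = 1711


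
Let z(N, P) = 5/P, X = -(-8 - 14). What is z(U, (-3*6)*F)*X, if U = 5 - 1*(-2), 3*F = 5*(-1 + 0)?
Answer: 11/3 ≈ 3.6667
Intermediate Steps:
F = -5/3 (F = (5*(-1 + 0))/3 = (5*(-1))/3 = (1/3)*(-5) = -5/3 ≈ -1.6667)
U = 7 (U = 5 + 2 = 7)
X = 22 (X = -1*(-22) = 22)
z(U, (-3*6)*F)*X = (5/((-3*6*(-5/3))))*22 = (5/((-18*(-5/3))))*22 = (5/30)*22 = (5*(1/30))*22 = (1/6)*22 = 11/3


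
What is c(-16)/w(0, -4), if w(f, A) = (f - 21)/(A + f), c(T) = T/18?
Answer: -32/189 ≈ -0.16931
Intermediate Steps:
c(T) = T/18 (c(T) = T*(1/18) = T/18)
w(f, A) = (-21 + f)/(A + f)
c(-16)/w(0, -4) = ((1/18)*(-16))/(((-21 + 0)/(-4 + 0))) = -8/(9*(-21/(-4))) = -8/(9*((-¼*(-21)))) = -8/(9*21/4) = -8/9*4/21 = -32/189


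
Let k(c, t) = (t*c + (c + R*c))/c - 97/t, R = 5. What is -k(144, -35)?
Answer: 918/35 ≈ 26.229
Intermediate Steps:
k(c, t) = -97/t + (6*c + c*t)/c (k(c, t) = (t*c + (c + 5*c))/c - 97/t = (c*t + 6*c)/c - 97/t = (6*c + c*t)/c - 97/t = -97/t + (6*c + c*t)/c)
-k(144, -35) = -(6 - 35 - 97/(-35)) = -(6 - 35 - 97*(-1/35)) = -(6 - 35 + 97/35) = -1*(-918/35) = 918/35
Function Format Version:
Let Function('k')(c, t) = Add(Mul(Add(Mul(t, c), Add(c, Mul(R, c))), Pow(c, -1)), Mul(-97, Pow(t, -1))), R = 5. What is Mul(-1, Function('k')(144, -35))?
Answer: Rational(918, 35) ≈ 26.229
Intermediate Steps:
Function('k')(c, t) = Add(Mul(-97, Pow(t, -1)), Mul(Pow(c, -1), Add(Mul(6, c), Mul(c, t)))) (Function('k')(c, t) = Add(Mul(Add(Mul(t, c), Add(c, Mul(5, c))), Pow(c, -1)), Mul(-97, Pow(t, -1))) = Add(Mul(Add(Mul(c, t), Mul(6, c)), Pow(c, -1)), Mul(-97, Pow(t, -1))) = Add(Mul(Add(Mul(6, c), Mul(c, t)), Pow(c, -1)), Mul(-97, Pow(t, -1))) = Add(Mul(Pow(c, -1), Add(Mul(6, c), Mul(c, t))), Mul(-97, Pow(t, -1))) = Add(Mul(-97, Pow(t, -1)), Mul(Pow(c, -1), Add(Mul(6, c), Mul(c, t)))))
Mul(-1, Function('k')(144, -35)) = Mul(-1, Add(6, -35, Mul(-97, Pow(-35, -1)))) = Mul(-1, Add(6, -35, Mul(-97, Rational(-1, 35)))) = Mul(-1, Add(6, -35, Rational(97, 35))) = Mul(-1, Rational(-918, 35)) = Rational(918, 35)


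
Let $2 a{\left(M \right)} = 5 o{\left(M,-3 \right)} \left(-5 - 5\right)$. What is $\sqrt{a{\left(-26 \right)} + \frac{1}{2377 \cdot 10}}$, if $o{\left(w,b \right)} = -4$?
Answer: $\frac{\sqrt{56501313770}}{23770} \approx 10.0$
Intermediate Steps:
$a{\left(M \right)} = 100$ ($a{\left(M \right)} = \frac{5 \left(-4\right) \left(-5 - 5\right)}{2} = \frac{\left(-20\right) \left(-10\right)}{2} = \frac{1}{2} \cdot 200 = 100$)
$\sqrt{a{\left(-26 \right)} + \frac{1}{2377 \cdot 10}} = \sqrt{100 + \frac{1}{2377 \cdot 10}} = \sqrt{100 + \frac{1}{23770}} = \sqrt{\frac{2377001}{23770}} = \frac{\sqrt{56501313770}}{23770}$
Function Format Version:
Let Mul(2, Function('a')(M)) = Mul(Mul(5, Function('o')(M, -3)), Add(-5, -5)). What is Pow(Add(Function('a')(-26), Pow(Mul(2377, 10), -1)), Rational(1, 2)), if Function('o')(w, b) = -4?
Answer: Mul(Rational(1, 23770), Pow(56501313770, Rational(1, 2))) ≈ 10.000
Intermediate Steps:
Function('a')(M) = 100 (Function('a')(M) = Mul(Rational(1, 2), Mul(Mul(5, -4), Add(-5, -5))) = Mul(Rational(1, 2), Mul(-20, -10)) = Mul(Rational(1, 2), 200) = 100)
Pow(Add(Function('a')(-26), Pow(Mul(2377, 10), -1)), Rational(1, 2)) = Pow(Add(100, Pow(Mul(2377, 10), -1)), Rational(1, 2)) = Pow(Add(100, Pow(23770, -1)), Rational(1, 2)) = Pow(Add(100, Rational(1, 23770)), Rational(1, 2)) = Pow(Rational(2377001, 23770), Rational(1, 2)) = Mul(Rational(1, 23770), Pow(56501313770, Rational(1, 2)))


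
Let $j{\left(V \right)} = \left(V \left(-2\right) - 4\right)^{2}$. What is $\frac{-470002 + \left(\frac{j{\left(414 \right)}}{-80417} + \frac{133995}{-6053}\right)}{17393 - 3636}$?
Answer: $- \frac{228795066505989}{6696413737457} \approx -34.167$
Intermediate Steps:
$j{\left(V \right)} = \left(-4 - 2 V\right)^{2}$ ($j{\left(V \right)} = \left(- 2 V - 4\right)^{2} = \left(-4 - 2 V\right)^{2}$)
$\frac{-470002 + \left(\frac{j{\left(414 \right)}}{-80417} + \frac{133995}{-6053}\right)}{17393 - 3636} = \frac{-470002 + \left(\frac{4 \left(2 + 414\right)^{2}}{-80417} + \frac{133995}{-6053}\right)}{17393 - 3636} = \frac{-470002 + \left(4 \cdot 416^{2} \left(- \frac{1}{80417}\right) + 133995 \left(- \frac{1}{6053}\right)\right)}{13757} = \left(-470002 - \left(\frac{133995}{6053} - 4 \cdot 173056 \left(- \frac{1}{80417}\right)\right)\right) \frac{1}{13757} = \left(-470002 + \left(692224 \left(- \frac{1}{80417}\right) - \frac{133995}{6053}\right)\right) \frac{1}{13757} = \left(-470002 - \frac{14965507787}{486764101}\right) \frac{1}{13757} = \left(- \frac{228795066505989}{486764101}\right) \frac{1}{13757} = - \frac{228795066505989}{6696413737457}$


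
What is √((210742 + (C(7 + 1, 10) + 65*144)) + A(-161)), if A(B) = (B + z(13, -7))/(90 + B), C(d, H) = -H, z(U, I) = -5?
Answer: √1109495558/71 ≈ 469.14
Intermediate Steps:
A(B) = (-5 + B)/(90 + B) (A(B) = (B - 5)/(90 + B) = (-5 + B)/(90 + B))
√((210742 + (C(7 + 1, 10) + 65*144)) + A(-161)) = √((210742 + (-1*10 + 65*144)) + (-5 - 161)/(90 - 161)) = √((210742 + (-10 + 9360)) - 166/(-71)) = √((210742 + 9350) - 1/71*(-166)) = √(220092 + 166/71) = √(15626698/71) = √1109495558/71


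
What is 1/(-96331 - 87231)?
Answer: -1/183562 ≈ -5.4477e-6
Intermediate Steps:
1/(-96331 - 87231) = 1/(-183562) = -1/183562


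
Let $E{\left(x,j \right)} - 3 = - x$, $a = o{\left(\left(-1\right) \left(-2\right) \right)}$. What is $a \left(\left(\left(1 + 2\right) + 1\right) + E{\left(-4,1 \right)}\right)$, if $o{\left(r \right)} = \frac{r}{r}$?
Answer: $11$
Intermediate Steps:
$o{\left(r \right)} = 1$
$a = 1$
$E{\left(x,j \right)} = 3 - x$
$a \left(\left(\left(1 + 2\right) + 1\right) + E{\left(-4,1 \right)}\right) = 1 \left(\left(\left(1 + 2\right) + 1\right) + \left(3 - -4\right)\right) = 1 \left(\left(3 + 1\right) + \left(3 + 4\right)\right) = 1 \left(4 + 7\right) = 1 \cdot 11 = 11$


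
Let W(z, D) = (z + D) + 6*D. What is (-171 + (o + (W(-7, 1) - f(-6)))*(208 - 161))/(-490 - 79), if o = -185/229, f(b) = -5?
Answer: -5961/130301 ≈ -0.045748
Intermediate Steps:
W(z, D) = z + 7*D (W(z, D) = (D + z) + 6*D = z + 7*D)
o = -185/229 (o = -185*1/229 = -185/229 ≈ -0.80786)
(-171 + (o + (W(-7, 1) - f(-6)))*(208 - 161))/(-490 - 79) = (-171 + (-185/229 + ((-7 + 7*1) - 1*(-5)))*(208 - 161))/(-490 - 79) = (-171 + (-185/229 + ((-7 + 7) + 5))*47)/(-569) = (-171 + (-185/229 + (0 + 5))*47)*(-1/569) = (-171 + (-185/229 + 5)*47)*(-1/569) = (-171 + (960/229)*47)*(-1/569) = (-171 + 45120/229)*(-1/569) = (5961/229)*(-1/569) = -5961/130301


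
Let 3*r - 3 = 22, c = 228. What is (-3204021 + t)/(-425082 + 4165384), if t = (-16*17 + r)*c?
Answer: -3264137/3740302 ≈ -0.87269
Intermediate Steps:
r = 25/3 (r = 1 + (1/3)*22 = 1 + 22/3 = 25/3 ≈ 8.3333)
t = -60116 (t = (-16*17 + 25/3)*228 = (-272 + 25/3)*228 = -791/3*228 = -60116)
(-3204021 + t)/(-425082 + 4165384) = (-3204021 - 60116)/(-425082 + 4165384) = -3264137/3740302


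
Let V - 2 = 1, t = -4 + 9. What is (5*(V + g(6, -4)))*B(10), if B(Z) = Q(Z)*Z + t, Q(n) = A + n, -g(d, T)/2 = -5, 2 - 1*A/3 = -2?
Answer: 14625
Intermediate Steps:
A = 12 (A = 6 - 3*(-2) = 6 + 6 = 12)
g(d, T) = 10 (g(d, T) = -2*(-5) = 10)
Q(n) = 12 + n
t = 5
V = 3 (V = 2 + 1 = 3)
B(Z) = 5 + Z*(12 + Z) (B(Z) = (12 + Z)*Z + 5 = Z*(12 + Z) + 5 = 5 + Z*(12 + Z))
(5*(V + g(6, -4)))*B(10) = (5*(3 + 10))*(5 + 10*(12 + 10)) = (5*13)*(5 + 10*22) = 65*(5 + 220) = 65*225 = 14625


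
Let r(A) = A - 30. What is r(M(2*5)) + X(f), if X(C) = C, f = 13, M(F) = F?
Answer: -7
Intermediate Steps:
r(A) = -30 + A
r(M(2*5)) + X(f) = (-30 + 2*5) + 13 = (-30 + 10) + 13 = -20 + 13 = -7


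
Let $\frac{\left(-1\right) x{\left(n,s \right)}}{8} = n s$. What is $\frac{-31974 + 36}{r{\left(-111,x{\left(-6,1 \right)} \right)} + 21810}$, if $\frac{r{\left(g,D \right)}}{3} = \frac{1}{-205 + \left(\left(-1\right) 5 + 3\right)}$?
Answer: $- \frac{2203722}{1504889} \approx -1.4644$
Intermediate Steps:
$x{\left(n,s \right)} = - 8 n s$
$r{\left(g,D \right)} = - \frac{1}{69}$ ($r{\left(g,D \right)} = \frac{3}{-205 + \left(\left(-1\right) 5 + 3\right)} = \frac{3}{-205 + \left(-5 + 3\right)} = \frac{3}{-205 - 2} = \frac{3}{-207} = 3 \left(- \frac{1}{207}\right) = - \frac{1}{69}$)
$\frac{-31974 + 36}{r{\left(-111,x{\left(-6,1 \right)} \right)} + 21810} = \frac{-31974 + 36}{- \frac{1}{69} + 21810} = - \frac{31938}{\frac{1504889}{69}} = \left(-31938\right) \frac{69}{1504889} = - \frac{2203722}{1504889}$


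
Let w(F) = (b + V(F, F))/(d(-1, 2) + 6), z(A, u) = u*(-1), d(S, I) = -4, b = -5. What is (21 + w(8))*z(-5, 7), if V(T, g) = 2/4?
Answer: -525/4 ≈ -131.25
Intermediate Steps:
V(T, g) = ½ (V(T, g) = 2*(¼) = ½)
z(A, u) = -u
w(F) = -9/4 (w(F) = (-5 + ½)/(-4 + 6) = -9/2/2 = -9/2*½ = -9/4)
(21 + w(8))*z(-5, 7) = (21 - 9/4)*(-1*7) = (75/4)*(-7) = -525/4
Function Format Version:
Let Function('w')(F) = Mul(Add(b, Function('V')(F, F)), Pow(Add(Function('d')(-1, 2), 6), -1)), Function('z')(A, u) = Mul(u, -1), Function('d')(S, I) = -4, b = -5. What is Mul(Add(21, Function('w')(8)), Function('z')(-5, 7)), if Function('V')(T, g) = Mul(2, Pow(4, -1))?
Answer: Rational(-525, 4) ≈ -131.25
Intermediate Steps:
Function('V')(T, g) = Rational(1, 2) (Function('V')(T, g) = Mul(2, Rational(1, 4)) = Rational(1, 2))
Function('z')(A, u) = Mul(-1, u)
Function('w')(F) = Rational(-9, 4) (Function('w')(F) = Mul(Add(-5, Rational(1, 2)), Pow(Add(-4, 6), -1)) = Mul(Rational(-9, 2), Pow(2, -1)) = Mul(Rational(-9, 2), Rational(1, 2)) = Rational(-9, 4))
Mul(Add(21, Function('w')(8)), Function('z')(-5, 7)) = Mul(Add(21, Rational(-9, 4)), Mul(-1, 7)) = Mul(Rational(75, 4), -7) = Rational(-525, 4)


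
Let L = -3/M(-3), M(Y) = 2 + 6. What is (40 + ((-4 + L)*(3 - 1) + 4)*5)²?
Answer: 4225/16 ≈ 264.06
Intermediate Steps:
M(Y) = 8
L = -3/8 ≈ -0.37500
(40 + ((-4 + L)*(3 - 1) + 4)*5)² = (40 + ((-4 - 3/8)*(3 - 1) + 4)*5)² = (40 + (-35/8*2 + 4)*5)² = (40 + (-35/4 + 4)*5)² = (40 - 19/4*5)² = (40 - 95/4)² = (65/4)² = 4225/16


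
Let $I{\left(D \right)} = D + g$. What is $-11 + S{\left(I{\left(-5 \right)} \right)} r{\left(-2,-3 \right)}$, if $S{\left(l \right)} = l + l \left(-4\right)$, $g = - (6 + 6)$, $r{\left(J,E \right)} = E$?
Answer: $-164$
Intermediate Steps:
$g = -12$ ($g = \left(-1\right) 12 = -12$)
$I{\left(D \right)} = -12 + D$ ($I{\left(D \right)} = D - 12 = -12 + D$)
$S{\left(l \right)} = - 3 l$ ($S{\left(l \right)} = l - 4 l = - 3 l$)
$-11 + S{\left(I{\left(-5 \right)} \right)} r{\left(-2,-3 \right)} = -11 + - 3 \left(-12 - 5\right) \left(-3\right) = -11 + \left(-3\right) \left(-17\right) \left(-3\right) = -11 + 51 \left(-3\right) = -11 - 153 = -164$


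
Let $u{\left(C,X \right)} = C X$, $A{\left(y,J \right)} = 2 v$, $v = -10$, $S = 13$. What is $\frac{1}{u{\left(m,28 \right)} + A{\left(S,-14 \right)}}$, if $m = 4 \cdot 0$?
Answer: $- \frac{1}{20} \approx -0.05$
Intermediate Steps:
$m = 0$
$A{\left(y,J \right)} = -20$ ($A{\left(y,J \right)} = 2 \left(-10\right) = -20$)
$\frac{1}{u{\left(m,28 \right)} + A{\left(S,-14 \right)}} = \frac{1}{0 \cdot 28 - 20} = \frac{1}{0 - 20} = \frac{1}{-20} = - \frac{1}{20}$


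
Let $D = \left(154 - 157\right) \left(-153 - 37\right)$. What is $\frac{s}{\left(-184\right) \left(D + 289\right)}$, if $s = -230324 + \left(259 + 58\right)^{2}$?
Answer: $\frac{5645}{6872} \approx 0.82145$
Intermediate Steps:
$D = 570$ ($D = \left(-3\right) \left(-190\right) = 570$)
$s = -129835$ ($s = -230324 + 317^{2} = -230324 + 100489 = -129835$)
$\frac{s}{\left(-184\right) \left(D + 289\right)} = - \frac{129835}{\left(-184\right) \left(570 + 289\right)} = - \frac{129835}{\left(-184\right) 859} = - \frac{129835}{-158056} = \left(-129835\right) \left(- \frac{1}{158056}\right) = \frac{5645}{6872}$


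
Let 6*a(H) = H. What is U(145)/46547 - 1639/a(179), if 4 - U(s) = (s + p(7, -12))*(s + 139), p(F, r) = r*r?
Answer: -472434086/8331913 ≈ -56.702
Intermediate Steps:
a(H) = H/6
p(F, r) = r²
U(s) = 4 - (139 + s)*(144 + s) (U(s) = 4 - (s + (-12)²)*(s + 139) = 4 - (s + 144)*(139 + s) = 4 - (144 + s)*(139 + s) = 4 - (139 + s)*(144 + s))
U(145)/46547 - 1639/a(179) = (-20012 - 1*145² - 283*145)/46547 - 1639/((⅙)*179) = (-20012 - 1*21025 - 41035)*(1/46547) - 1639/179/6 = (-20012 - 21025 - 41035)*(1/46547) - 1639*6/179 = -82072*1/46547 - 9834/179 = -82072/46547 - 9834/179 = -472434086/8331913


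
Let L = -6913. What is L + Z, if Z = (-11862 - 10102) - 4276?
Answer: -33153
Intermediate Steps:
Z = -26240 (Z = -21964 - 4276 = -26240)
L + Z = -6913 - 26240 = -33153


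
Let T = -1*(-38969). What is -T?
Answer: -38969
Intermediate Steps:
T = 38969
-T = -1*38969 = -38969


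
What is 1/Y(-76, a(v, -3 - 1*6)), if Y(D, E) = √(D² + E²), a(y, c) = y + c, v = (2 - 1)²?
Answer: √365/1460 ≈ 0.013086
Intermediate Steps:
v = 1 (v = 1² = 1)
a(y, c) = c + y
1/Y(-76, a(v, -3 - 1*6)) = 1/(√((-76)² + ((-3 - 1*6) + 1)²)) = 1/(√(5776 + ((-3 - 6) + 1)²)) = 1/(√(5776 + (-9 + 1)²)) = 1/(√(5776 + (-8)²)) = 1/(√(5776 + 64)) = 1/(√5840) = 1/(4*√365) = √365/1460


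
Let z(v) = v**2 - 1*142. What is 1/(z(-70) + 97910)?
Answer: 1/102668 ≈ 9.7401e-6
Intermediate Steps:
z(v) = -142 + v**2 (z(v) = v**2 - 142 = -142 + v**2)
1/(z(-70) + 97910) = 1/((-142 + (-70)**2) + 97910) = 1/((-142 + 4900) + 97910) = 1/(4758 + 97910) = 1/102668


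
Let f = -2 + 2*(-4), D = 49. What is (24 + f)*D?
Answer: 686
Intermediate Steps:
f = -10 (f = -2 - 8 = -10)
(24 + f)*D = (24 - 10)*49 = 14*49 = 686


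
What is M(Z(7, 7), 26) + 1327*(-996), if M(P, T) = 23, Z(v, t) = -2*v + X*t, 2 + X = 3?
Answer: -1321669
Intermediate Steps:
X = 1 (X = -2 + 3 = 1)
Z(v, t) = t - 2*v (Z(v, t) = -2*v + 1*t = -2*v + t = t - 2*v)
M(Z(7, 7), 26) + 1327*(-996) = 23 + 1327*(-996) = 23 - 1321692 = -1321669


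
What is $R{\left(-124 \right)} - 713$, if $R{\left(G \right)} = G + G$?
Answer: $-961$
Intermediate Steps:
$R{\left(G \right)} = 2 G$
$R{\left(-124 \right)} - 713 = 2 \left(-124\right) - 713 = -248 - 713 = -961$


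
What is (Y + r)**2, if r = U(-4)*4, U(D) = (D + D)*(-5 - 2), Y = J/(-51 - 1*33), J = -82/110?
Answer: 1071061476241/21344400 ≈ 50180.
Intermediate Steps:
J = -41/55 (J = -82*1/110 = -41/55 ≈ -0.74545)
Y = 41/4620 (Y = -41/(55*(-51 - 1*33)) = -41/(55*(-51 - 33)) = -41/55/(-84) = -41/55*(-1/84) = 41/4620 ≈ 0.0088745)
U(D) = -14*D (U(D) = (2*D)*(-7) = -14*D)
r = 224 (r = -14*(-4)*4 = 56*4 = 224)
(Y + r)**2 = (41/4620 + 224)**2 = (1034921/4620)**2 = 1071061476241/21344400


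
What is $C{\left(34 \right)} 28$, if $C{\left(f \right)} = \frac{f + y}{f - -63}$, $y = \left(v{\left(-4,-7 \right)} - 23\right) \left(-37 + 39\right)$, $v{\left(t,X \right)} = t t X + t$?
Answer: $- \frac{6832}{97} \approx -70.433$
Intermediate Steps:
$v{\left(t,X \right)} = t + X t^{2}$ ($v{\left(t,X \right)} = t^{2} X + t = X t^{2} + t = t + X t^{2}$)
$y = -278$ ($y = \left(- 4 \left(1 - -28\right) - 23\right) \left(-37 + 39\right) = \left(- 4 \left(1 + 28\right) - 23\right) 2 = \left(\left(-4\right) 29 - 23\right) 2 = \left(-116 - 23\right) 2 = \left(-139\right) 2 = -278$)
$C{\left(f \right)} = \frac{-278 + f}{63 + f}$ ($C{\left(f \right)} = \frac{f - 278}{f - -63} = \frac{-278 + f}{f + 63} = \frac{-278 + f}{63 + f}$)
$C{\left(34 \right)} 28 = \frac{-278 + 34}{63 + 34} \cdot 28 = \frac{1}{97} \left(-244\right) 28 = \left(- \frac{244}{97}\right) 28 = - \frac{6832}{97}$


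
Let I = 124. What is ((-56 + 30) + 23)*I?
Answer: -372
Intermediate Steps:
((-56 + 30) + 23)*I = ((-56 + 30) + 23)*124 = (-26 + 23)*124 = -3*124 = -372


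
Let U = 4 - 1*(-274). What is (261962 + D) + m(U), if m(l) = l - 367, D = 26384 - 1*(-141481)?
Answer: 429738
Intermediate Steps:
U = 278 (U = 4 + 274 = 278)
D = 167865 (D = 26384 + 141481 = 167865)
m(l) = -367 + l
(261962 + D) + m(U) = (261962 + 167865) + (-367 + 278) = 429827 - 89 = 429738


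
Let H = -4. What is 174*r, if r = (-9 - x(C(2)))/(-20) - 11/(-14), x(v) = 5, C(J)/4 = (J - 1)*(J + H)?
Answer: 9048/35 ≈ 258.51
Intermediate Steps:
C(J) = 4*(-1 + J)*(-4 + J) (C(J) = 4*((J - 1)*(J - 4)) = 4*((-1 + J)*(-4 + J)) = 4*(-1 + J)*(-4 + J))
r = 52/35 (r = (-9 - 1*5)/(-20) - 11/(-14) = (-9 - 5)*(-1/20) - 11*(-1/14) = -14*(-1/20) + 11/14 = 7/10 + 11/14 = 52/35 ≈ 1.4857)
174*r = 174*(52/35) = 9048/35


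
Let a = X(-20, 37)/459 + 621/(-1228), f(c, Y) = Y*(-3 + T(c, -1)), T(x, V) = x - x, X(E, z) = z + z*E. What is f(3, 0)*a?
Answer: 0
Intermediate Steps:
X(E, z) = z + E*z
T(x, V) = 0
f(c, Y) = -3*Y (f(c, Y) = Y*(-3 + 0) = Y*(-3) = -3*Y)
a = -1148323/563652 (a = (37*(1 - 20))/459 + 621/(-1228) = (37*(-19))*(1/459) + 621*(-1/1228) = -703*1/459 - 621/1228 = -703/459 - 621/1228 = -1148323/563652 ≈ -2.0373)
f(3, 0)*a = -3*0*(-1148323/563652) = 0*(-1148323/563652) = 0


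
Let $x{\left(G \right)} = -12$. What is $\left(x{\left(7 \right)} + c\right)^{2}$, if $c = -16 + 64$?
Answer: $1296$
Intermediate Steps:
$c = 48$
$\left(x{\left(7 \right)} + c\right)^{2} = \left(-12 + 48\right)^{2} = 36^{2} = 1296$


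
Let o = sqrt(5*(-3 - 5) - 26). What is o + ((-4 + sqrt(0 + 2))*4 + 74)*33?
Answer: 1914 + 132*sqrt(2) + I*sqrt(66) ≈ 2100.7 + 8.124*I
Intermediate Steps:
o = I*sqrt(66) (o = sqrt(5*(-8) - 26) = sqrt(-40 - 26) = sqrt(-66) = I*sqrt(66) ≈ 8.124*I)
o + ((-4 + sqrt(0 + 2))*4 + 74)*33 = I*sqrt(66) + ((-4 + sqrt(0 + 2))*4 + 74)*33 = I*sqrt(66) + ((-4 + sqrt(2))*4 + 74)*33 = I*sqrt(66) + ((-16 + 4*sqrt(2)) + 74)*33 = I*sqrt(66) + (58 + 4*sqrt(2))*33 = I*sqrt(66) + (1914 + 132*sqrt(2)) = 1914 + 132*sqrt(2) + I*sqrt(66)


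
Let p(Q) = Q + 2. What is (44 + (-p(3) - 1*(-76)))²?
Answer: 13225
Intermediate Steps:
p(Q) = 2 + Q
(44 + (-p(3) - 1*(-76)))² = (44 + (-(2 + 3) - 1*(-76)))² = (44 + (-1*5 + 76))² = (44 + (-5 + 76))² = (44 + 71)² = 115² = 13225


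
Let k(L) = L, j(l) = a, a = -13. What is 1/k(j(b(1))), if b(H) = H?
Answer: -1/13 ≈ -0.076923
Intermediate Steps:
j(l) = -13
1/k(j(b(1))) = 1/(-13) = -1/13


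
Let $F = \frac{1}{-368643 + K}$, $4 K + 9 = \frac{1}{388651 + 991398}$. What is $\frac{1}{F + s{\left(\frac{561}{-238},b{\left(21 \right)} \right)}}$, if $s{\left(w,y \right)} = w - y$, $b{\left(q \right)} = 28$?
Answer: $- \frac{7122479120638}{216218135482911} \approx -0.032941$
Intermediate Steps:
$K = - \frac{3105110}{1380049}$ ($K = - \frac{9}{4} + \frac{1}{4 \left(388651 + 991398\right)} = - \frac{9}{4} + \frac{1}{4 \cdot 1380049} = - \frac{9}{4} + \frac{1}{4} \cdot \frac{1}{1380049} = - \frac{9}{4} + \frac{1}{5520196} = - \frac{3105110}{1380049} \approx -2.25$)
$F = - \frac{1380049}{508748508617}$ ($F = \frac{1}{-368643 - \frac{3105110}{1380049}} = \frac{1}{- \frac{508748508617}{1380049}} = - \frac{1380049}{508748508617} \approx -2.7126 \cdot 10^{-6}$)
$\frac{1}{F + s{\left(\frac{561}{-238},b{\left(21 \right)} \right)}} = \frac{1}{- \frac{1380049}{508748508617} + \left(\frac{561}{-238} - 28\right)} = \frac{1}{- \frac{1380049}{508748508617} + \left(561 \left(- \frac{1}{238}\right) - 28\right)} = \frac{1}{- \frac{1380049}{508748508617} - \frac{425}{14}} = \frac{1}{- \frac{216218135482911}{7122479120638}} = - \frac{7122479120638}{216218135482911}$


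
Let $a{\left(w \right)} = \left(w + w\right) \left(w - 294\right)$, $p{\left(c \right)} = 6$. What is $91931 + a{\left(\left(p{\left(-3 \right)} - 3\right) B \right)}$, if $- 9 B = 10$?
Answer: $\frac{845219}{9} \approx 93913.0$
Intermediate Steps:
$B = - \frac{10}{9}$ ($B = \left(- \frac{1}{9}\right) 10 = - \frac{10}{9} \approx -1.1111$)
$a{\left(w \right)} = 2 w \left(-294 + w\right)$
$91931 + a{\left(\left(p{\left(-3 \right)} - 3\right) B \right)} = 91931 + 2 \left(6 - 3\right) \left(- \frac{10}{9}\right) \left(-294 + \left(6 - 3\right) \left(- \frac{10}{9}\right)\right) = 91931 + 2 \cdot 3 \left(- \frac{10}{9}\right) \left(-294 + 3 \left(- \frac{10}{9}\right)\right) = 91931 + 2 \left(- \frac{10}{3}\right) \left(-294 - \frac{10}{3}\right) = 91931 + 2 \left(- \frac{10}{3}\right) \left(- \frac{892}{3}\right) = 91931 + \frac{17840}{9} = \frac{845219}{9}$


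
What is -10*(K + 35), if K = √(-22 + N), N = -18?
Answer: -350 - 20*I*√10 ≈ -350.0 - 63.246*I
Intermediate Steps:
K = 2*I*√10 (K = √(-22 - 18) = √(-40) = 2*I*√10 ≈ 6.3246*I)
-10*(K + 35) = -10*(2*I*√10 + 35) = -10*(35 + 2*I*√10) = -350 - 20*I*√10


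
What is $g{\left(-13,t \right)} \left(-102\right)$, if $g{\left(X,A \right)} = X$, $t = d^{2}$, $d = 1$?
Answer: $1326$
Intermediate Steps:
$t = 1$ ($t = 1^{2} = 1$)
$g{\left(-13,t \right)} \left(-102\right) = \left(-13\right) \left(-102\right) = 1326$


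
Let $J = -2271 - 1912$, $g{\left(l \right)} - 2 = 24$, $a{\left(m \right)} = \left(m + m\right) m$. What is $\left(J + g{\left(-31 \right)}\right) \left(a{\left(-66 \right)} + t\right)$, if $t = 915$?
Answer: $-40019439$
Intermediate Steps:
$a{\left(m \right)} = 2 m^{2}$ ($a{\left(m \right)} = 2 m m = 2 m^{2}$)
$g{\left(l \right)} = 26$ ($g{\left(l \right)} = 2 + 24 = 26$)
$J = -4183$ ($J = -2271 - 1912 = -4183$)
$\left(J + g{\left(-31 \right)}\right) \left(a{\left(-66 \right)} + t\right) = \left(-4183 + 26\right) \left(2 \left(-66\right)^{2} + 915\right) = - 4157 \left(2 \cdot 4356 + 915\right) = - 4157 \left(8712 + 915\right) = \left(-4157\right) 9627 = -40019439$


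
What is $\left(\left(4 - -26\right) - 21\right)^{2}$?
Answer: $81$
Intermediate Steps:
$\left(\left(4 - -26\right) - 21\right)^{2} = \left(\left(4 + 26\right) - 21\right)^{2} = \left(30 - 21\right)^{2} = 9^{2} = 81$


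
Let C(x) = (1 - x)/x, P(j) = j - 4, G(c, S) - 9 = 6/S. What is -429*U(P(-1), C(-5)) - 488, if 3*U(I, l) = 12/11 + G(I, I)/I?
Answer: -10523/25 ≈ -420.92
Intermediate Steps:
G(c, S) = 9 + 6/S
P(j) = -4 + j
C(x) = (1 - x)/x
U(I, l) = 4/11 + (9 + 6/I)/(3*I) (U(I, l) = (12/11 + (9 + 6/I)/I)/3 = 4/11 + (9 + 6/I)/(3*I))
-429*U(P(-1), C(-5)) - 488 = -429*(4/11 + 2/(-4 - 1)² + 3/(-4 - 1)) - 488 = -429*(4/11 + 2/(-5)² + 3/(-5)) - 488 = -429*(4/11 + 2*(1/25) + 3*(-⅕)) - 488 = -429*(4/11 + 2/25 - ⅗) - 488 = -429*(-43/275) - 488 = 1677/25 - 488 = -10523/25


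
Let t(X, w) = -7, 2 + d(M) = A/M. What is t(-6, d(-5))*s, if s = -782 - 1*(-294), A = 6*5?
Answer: 3416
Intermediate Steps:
A = 30
d(M) = -2 + 30/M
s = -488 (s = -782 + 294 = -488)
t(-6, d(-5))*s = -7*(-488) = 3416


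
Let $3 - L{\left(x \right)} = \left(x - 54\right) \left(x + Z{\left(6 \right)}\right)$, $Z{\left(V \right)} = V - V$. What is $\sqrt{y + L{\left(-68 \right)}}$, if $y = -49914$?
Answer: $i \sqrt{58207} \approx 241.26 i$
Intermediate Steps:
$Z{\left(V \right)} = 0$
$L{\left(x \right)} = 3 - x \left(-54 + x\right)$ ($L{\left(x \right)} = 3 - \left(x - 54\right) \left(x + 0\right) = 3 - \left(-54 + x\right) x = 3 - x \left(-54 + x\right)$)
$\sqrt{y + L{\left(-68 \right)}} = \sqrt{-49914 + \left(3 - \left(-68\right)^{2} + 54 \left(-68\right)\right)} = \sqrt{-49914 - 8293} = \sqrt{-58207} = i \sqrt{58207}$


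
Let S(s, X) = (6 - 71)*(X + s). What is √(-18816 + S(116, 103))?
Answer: I*√33051 ≈ 181.8*I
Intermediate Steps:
S(s, X) = -65*X - 65*s (S(s, X) = -65*(X + s) = -65*X - 65*s)
√(-18816 + S(116, 103)) = √(-18816 + (-65*103 - 65*116)) = √(-18816 + (-6695 - 7540)) = √(-18816 - 14235) = √(-33051) = I*√33051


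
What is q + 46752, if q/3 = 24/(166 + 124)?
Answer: 6779076/145 ≈ 46752.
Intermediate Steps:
q = 36/145 (q = 3*(24/(166 + 124)) = 3*(24/290) = 3*(24*(1/290)) = 3*(12/145) = 36/145 ≈ 0.24828)
q + 46752 = 36/145 + 46752 = 6779076/145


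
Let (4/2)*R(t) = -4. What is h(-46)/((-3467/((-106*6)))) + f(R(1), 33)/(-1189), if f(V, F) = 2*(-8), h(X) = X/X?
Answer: 811676/4122263 ≈ 0.19690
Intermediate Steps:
R(t) = -2 (R(t) = (½)*(-4) = -2)
h(X) = 1
f(V, F) = -16
h(-46)/((-3467/((-106*6)))) + f(R(1), 33)/(-1189) = 1/(-3467/((-106*6))) - 16/(-1189) = 1/(-3467/(-636)) - 16*(-1/1189) = 1/(-3467*(-1/636)) + 16/1189 = 1/(3467/636) + 16/1189 = 1*(636/3467) + 16/1189 = 636/3467 + 16/1189 = 811676/4122263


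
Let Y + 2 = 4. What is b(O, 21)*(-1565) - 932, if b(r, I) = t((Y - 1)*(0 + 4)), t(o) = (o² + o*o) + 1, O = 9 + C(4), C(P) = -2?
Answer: -52577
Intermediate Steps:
Y = 2 (Y = -2 + 4 = 2)
O = 7 (O = 9 - 2 = 7)
t(o) = 1 + 2*o² (t(o) = (o² + o²) + 1 = 2*o² + 1 = 1 + 2*o²)
b(r, I) = 33 (b(r, I) = 1 + 2*((2 - 1)*(0 + 4))² = 1 + 2*(1*4)² = 1 + 2*4² = 1 + 2*16 = 1 + 32 = 33)
b(O, 21)*(-1565) - 932 = 33*(-1565) - 932 = -51645 - 932 = -52577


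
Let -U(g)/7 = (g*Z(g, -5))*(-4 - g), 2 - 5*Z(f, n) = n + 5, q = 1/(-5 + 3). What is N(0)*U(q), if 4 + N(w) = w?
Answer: 98/5 ≈ 19.600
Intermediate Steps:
q = -½ (q = 1/(-2) = -½ ≈ -0.50000)
Z(f, n) = -⅗ - n/5 (Z(f, n) = ⅖ - (n + 5)/5 = ⅖ - (5 + n)/5 = ⅖ + (-1 - n/5) = -⅗ - n/5)
N(w) = -4 + w
U(g) = -14*g*(-4 - g)/5 (U(g) = -7*g*(-⅗ - ⅕*(-5))*(-4 - g) = -7*g*(-⅗ + 1)*(-4 - g) = -7*g*(⅖)*(-4 - g) = -7*2*g/5*(-4 - g) = -14*g*(-4 - g)/5)
N(0)*U(q) = (-4 + 0)*((14/5)*(-½)*(4 - ½)) = -56*(-1)*7/(5*2*2) = -4*(-49/10) = 98/5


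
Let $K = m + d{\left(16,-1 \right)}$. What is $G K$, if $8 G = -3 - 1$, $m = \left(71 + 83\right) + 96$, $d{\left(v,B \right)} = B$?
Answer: $- \frac{249}{2} \approx -124.5$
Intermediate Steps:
$m = 250$ ($m = 154 + 96 = 250$)
$K = 249$ ($K = 250 - 1 = 249$)
$G = - \frac{1}{2}$ ($G = \frac{-3 - 1}{8} = \frac{1}{8} \left(-4\right) = - \frac{1}{2} \approx -0.5$)
$G K = \left(- \frac{1}{2}\right) 249 = - \frac{249}{2}$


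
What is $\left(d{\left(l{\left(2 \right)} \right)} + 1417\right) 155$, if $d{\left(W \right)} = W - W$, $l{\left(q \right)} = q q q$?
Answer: $219635$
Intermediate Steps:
$l{\left(q \right)} = q^{3}$ ($l{\left(q \right)} = q^{2} q = q^{3}$)
$d{\left(W \right)} = 0$
$\left(d{\left(l{\left(2 \right)} \right)} + 1417\right) 155 = \left(0 + 1417\right) 155 = 1417 \cdot 155 = 219635$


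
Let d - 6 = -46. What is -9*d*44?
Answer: 15840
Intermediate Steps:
d = -40 (d = 6 - 46 = -40)
-9*d*44 = -9*(-40)*44 = 360*44 = 15840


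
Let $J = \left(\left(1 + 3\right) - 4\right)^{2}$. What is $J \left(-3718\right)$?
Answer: $0$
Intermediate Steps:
$J = 0$ ($J = \left(4 - 4\right)^{2} = 0^{2} = 0$)
$J \left(-3718\right) = 0 \left(-3718\right) = 0$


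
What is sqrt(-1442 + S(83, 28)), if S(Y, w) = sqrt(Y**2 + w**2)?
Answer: sqrt(-1442 + sqrt(7673)) ≈ 36.802*I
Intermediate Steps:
sqrt(-1442 + S(83, 28)) = sqrt(-1442 + sqrt(83**2 + 28**2)) = sqrt(-1442 + sqrt(6889 + 784)) = sqrt(-1442 + sqrt(7673))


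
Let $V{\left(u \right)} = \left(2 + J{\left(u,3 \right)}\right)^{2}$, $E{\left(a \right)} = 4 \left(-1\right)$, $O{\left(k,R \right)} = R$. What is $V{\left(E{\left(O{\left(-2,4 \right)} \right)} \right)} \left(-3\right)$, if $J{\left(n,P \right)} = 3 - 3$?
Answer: $-12$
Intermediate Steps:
$J{\left(n,P \right)} = 0$ ($J{\left(n,P \right)} = 3 - 3 = 0$)
$E{\left(a \right)} = -4$
$V{\left(u \right)} = 4$ ($V{\left(u \right)} = \left(2 + 0\right)^{2} = 2^{2} = 4$)
$V{\left(E{\left(O{\left(-2,4 \right)} \right)} \right)} \left(-3\right) = 4 \left(-3\right) = -12$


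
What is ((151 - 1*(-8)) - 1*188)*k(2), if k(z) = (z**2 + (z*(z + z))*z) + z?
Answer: -638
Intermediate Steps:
k(z) = z + z**2 + 2*z**3 (k(z) = (z**2 + (z*(2*z))*z) + z = (z**2 + (2*z**2)*z) + z = (z**2 + 2*z**3) + z = z + z**2 + 2*z**3)
((151 - 1*(-8)) - 1*188)*k(2) = ((151 - 1*(-8)) - 1*188)*(2*(1 + 2 + 2*2**2)) = ((151 + 8) - 188)*(2*(1 + 2 + 2*4)) = (159 - 188)*(2*(1 + 2 + 8)) = -58*11 = -29*22 = -638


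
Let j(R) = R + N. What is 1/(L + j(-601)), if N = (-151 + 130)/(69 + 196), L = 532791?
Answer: 265/141030329 ≈ 1.8790e-6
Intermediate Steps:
N = -21/265 ≈ -0.079245
j(R) = -21/265 + R (j(R) = R - 21/265 = -21/265 + R)
1/(L + j(-601)) = 1/(532791 + (-21/265 - 601)) = 1/(532791 - 159286/265) = 1/(141030329/265) = 265/141030329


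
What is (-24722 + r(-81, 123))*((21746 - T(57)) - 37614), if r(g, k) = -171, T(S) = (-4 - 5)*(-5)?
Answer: 396122309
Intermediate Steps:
T(S) = 45 (T(S) = -9*(-5) = 45)
(-24722 + r(-81, 123))*((21746 - T(57)) - 37614) = (-24722 - 171)*((21746 - 1*45) - 37614) = -24893*((21746 - 45) - 37614) = -24893*(21701 - 37614) = -24893*(-15913) = 396122309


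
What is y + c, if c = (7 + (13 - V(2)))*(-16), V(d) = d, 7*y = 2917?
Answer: 901/7 ≈ 128.71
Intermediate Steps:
y = 2917/7 (y = (⅐)*2917 = 2917/7 ≈ 416.71)
c = -288 (c = (7 + (13 - 1*2))*(-16) = (7 + (13 - 2))*(-16) = (7 + 11)*(-16) = 18*(-16) = -288)
y + c = 2917/7 - 288 = 901/7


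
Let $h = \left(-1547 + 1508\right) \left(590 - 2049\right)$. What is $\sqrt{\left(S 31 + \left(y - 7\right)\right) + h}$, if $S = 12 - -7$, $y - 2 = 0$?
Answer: $\sqrt{57485} \approx 239.76$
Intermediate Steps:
$y = 2$ ($y = 2 + 0 = 2$)
$S = 19$ ($S = 12 + 7 = 19$)
$h = 56901$ ($h = \left(-39\right) \left(-1459\right) = 56901$)
$\sqrt{\left(S 31 + \left(y - 7\right)\right) + h} = \sqrt{\left(19 \cdot 31 + \left(2 - 7\right)\right) + 56901} = \sqrt{\left(589 + \left(2 - 7\right)\right) + 56901} = \sqrt{\left(589 - 5\right) + 56901} = \sqrt{584 + 56901} = \sqrt{57485}$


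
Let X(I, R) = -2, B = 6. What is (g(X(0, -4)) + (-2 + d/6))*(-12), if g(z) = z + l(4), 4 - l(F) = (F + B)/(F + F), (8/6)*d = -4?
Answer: 21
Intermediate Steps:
d = -3 (d = (3/4)*(-4) = -3)
l(F) = 4 - (6 + F)/(2*F) (l(F) = 4 - (F + 6)/(F + F) = 4 - (6 + F)/(2*F))
g(z) = 11/4 + z (g(z) = z + (7/2 - 3/4) = z + 11/4 = 11/4 + z)
(g(X(0, -4)) + (-2 + d/6))*(-12) = ((11/4 - 2) + (-2 - 3/6))*(-12) = (3/4 + (-2 + (1/6)*(-3)))*(-12) = (3/4 + (-2 - 1/2))*(-12) = (3/4 - 5/2)*(-12) = -7/4*(-12) = 21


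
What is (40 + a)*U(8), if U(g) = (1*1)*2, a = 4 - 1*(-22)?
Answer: 132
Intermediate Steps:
a = 26 (a = 4 + 22 = 26)
U(g) = 2 (U(g) = 1*2 = 2)
(40 + a)*U(8) = (40 + 26)*2 = 66*2 = 132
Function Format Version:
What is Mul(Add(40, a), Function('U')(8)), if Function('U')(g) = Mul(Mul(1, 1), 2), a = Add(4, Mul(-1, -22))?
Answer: 132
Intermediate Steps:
a = 26 (a = Add(4, 22) = 26)
Function('U')(g) = 2 (Function('U')(g) = Mul(1, 2) = 2)
Mul(Add(40, a), Function('U')(8)) = Mul(Add(40, 26), 2) = Mul(66, 2) = 132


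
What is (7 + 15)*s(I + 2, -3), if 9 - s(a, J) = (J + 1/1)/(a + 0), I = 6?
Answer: 407/2 ≈ 203.50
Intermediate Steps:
s(a, J) = 9 - (1 + J)/a (s(a, J) = 9 - (J + 1/1)/(a + 0) = 9 - (J + 1*1)/a = 9 - (J + 1)/a = 9 - (1 + J)/a)
(7 + 15)*s(I + 2, -3) = (7 + 15)*((-1 - 1*(-3) + 9*(6 + 2))/(6 + 2)) = 22*((-1 + 3 + 9*8)/8) = 22*((-1 + 3 + 72)/8) = 22*((⅛)*74) = 22*(37/4) = 407/2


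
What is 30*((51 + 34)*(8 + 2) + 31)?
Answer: 26430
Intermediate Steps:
30*((51 + 34)*(8 + 2) + 31) = 30*(85*10 + 31) = 30*(850 + 31) = 30*881 = 26430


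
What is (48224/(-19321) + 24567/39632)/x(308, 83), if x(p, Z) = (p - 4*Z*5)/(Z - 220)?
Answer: -15139074989/79635906688 ≈ -0.19010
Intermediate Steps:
x(p, Z) = (p - 20*Z)/(-220 + Z)
(48224/(-19321) + 24567/39632)/x(308, 83) = (48224/(-19321) + 24567/39632)/(((308 - 20*83)/(-220 + 83))) = (48224*(-1/19321) + 24567*(1/39632))/(((308 - 1660)/(-137))) = (-48224/19321 + 24567/39632)/((-1/137*(-1352))) = -1436554561/(765729872*1352/137) = -1436554561/765729872*137/1352 = -15139074989/79635906688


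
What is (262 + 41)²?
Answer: 91809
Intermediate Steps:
(262 + 41)² = 303² = 91809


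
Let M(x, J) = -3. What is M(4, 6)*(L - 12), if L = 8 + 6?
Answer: -6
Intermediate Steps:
L = 14
M(4, 6)*(L - 12) = -3*(14 - 12) = -3*2 = -6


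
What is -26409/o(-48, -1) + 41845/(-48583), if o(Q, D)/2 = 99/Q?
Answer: 3420948897/534413 ≈ 6401.3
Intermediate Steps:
o(Q, D) = 198/Q (o(Q, D) = 2*(99/Q) = 198/Q)
-26409/o(-48, -1) + 41845/(-48583) = -26409/(198/(-48)) + 41845/(-48583) = -26409/(198*(-1/48)) + 41845*(-1/48583) = -26409/(-33/8) - 41845/48583 = -26409*(-8/33) - 41845/48583 = 70424/11 - 41845/48583 = 3420948897/534413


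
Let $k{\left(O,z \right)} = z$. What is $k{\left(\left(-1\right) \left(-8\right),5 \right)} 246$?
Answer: $1230$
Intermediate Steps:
$k{\left(\left(-1\right) \left(-8\right),5 \right)} 246 = 5 \cdot 246 = 1230$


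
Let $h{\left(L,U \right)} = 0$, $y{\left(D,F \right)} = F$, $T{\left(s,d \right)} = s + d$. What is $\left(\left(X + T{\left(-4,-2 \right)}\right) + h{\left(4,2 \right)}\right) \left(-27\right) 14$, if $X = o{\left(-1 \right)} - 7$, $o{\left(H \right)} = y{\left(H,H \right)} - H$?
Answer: $4914$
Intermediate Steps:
$T{\left(s,d \right)} = d + s$
$o{\left(H \right)} = 0$ ($o{\left(H \right)} = H - H = 0$)
$X = -7$ ($X = 0 - 7 = -7$)
$\left(\left(X + T{\left(-4,-2 \right)}\right) + h{\left(4,2 \right)}\right) \left(-27\right) 14 = \left(\left(-7 - 6\right) + 0\right) \left(-27\right) 14 = \left(-13 + 0\right) \left(-27\right) 14 = \left(-13\right) \left(-27\right) 14 = 351 \cdot 14 = 4914$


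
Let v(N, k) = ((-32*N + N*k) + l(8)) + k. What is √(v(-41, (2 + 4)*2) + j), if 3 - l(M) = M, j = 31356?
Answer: √32183 ≈ 179.40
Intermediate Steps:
l(M) = 3 - M
v(N, k) = -5 + k - 32*N + N*k (v(N, k) = ((-32*N + N*k) + (3 - 1*8)) + k = ((-32*N + N*k) + (3 - 8)) + k = ((-32*N + N*k) - 5) + k = (-5 - 32*N + N*k) + k = -5 + k - 32*N + N*k)
√(v(-41, (2 + 4)*2) + j) = √((-5 + (2 + 4)*2 - 32*(-41) - 41*(2 + 4)*2) + 31356) = √((-5 + 6*2 + 1312 - 246*2) + 31356) = √((-5 + 12 + 1312 - 41*12) + 31356) = √((-5 + 12 + 1312 - 492) + 31356) = √(827 + 31356) = √32183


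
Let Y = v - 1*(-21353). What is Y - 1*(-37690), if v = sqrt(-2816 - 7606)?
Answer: 59043 + 3*I*sqrt(1158) ≈ 59043.0 + 102.09*I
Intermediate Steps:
v = 3*I*sqrt(1158) (v = sqrt(-10422) = 3*I*sqrt(1158) ≈ 102.09*I)
Y = 21353 + 3*I*sqrt(1158) (Y = 3*I*sqrt(1158) - 1*(-21353) = 3*I*sqrt(1158) + 21353 = 21353 + 3*I*sqrt(1158) ≈ 21353.0 + 102.09*I)
Y - 1*(-37690) = (21353 + 3*I*sqrt(1158)) - 1*(-37690) = (21353 + 3*I*sqrt(1158)) + 37690 = 59043 + 3*I*sqrt(1158)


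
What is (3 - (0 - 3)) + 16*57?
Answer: 918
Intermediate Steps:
(3 - (0 - 3)) + 16*57 = (3 - 1*(-3)) + 912 = (3 + 3) + 912 = 6 + 912 = 918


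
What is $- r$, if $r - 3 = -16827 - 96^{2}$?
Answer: $26040$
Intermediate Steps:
$r = -26040$ ($r = 3 - 26043 = -26040$)
$- r = \left(-1\right) \left(-26040\right) = 26040$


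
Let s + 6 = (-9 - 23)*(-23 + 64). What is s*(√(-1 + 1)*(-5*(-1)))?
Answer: 0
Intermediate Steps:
s = -1318 (s = -6 + (-9 - 23)*(-23 + 64) = -6 - 32*41 = -6 - 1312 = -1318)
s*(√(-1 + 1)*(-5*(-1))) = -1318*√(-1 + 1)*(-5*(-1)) = -1318*√0*5 = -0*5 = -1318*0 = 0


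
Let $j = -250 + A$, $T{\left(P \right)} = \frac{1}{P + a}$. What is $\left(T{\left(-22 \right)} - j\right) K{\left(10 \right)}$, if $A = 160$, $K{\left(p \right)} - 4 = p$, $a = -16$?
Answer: $\frac{23933}{19} \approx 1259.6$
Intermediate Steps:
$K{\left(p \right)} = 4 + p$
$T{\left(P \right)} = \frac{1}{-16 + P}$ ($T{\left(P \right)} = \frac{1}{P - 16} = \frac{1}{-16 + P}$)
$j = -90$ ($j = -250 + 160 = -90$)
$\left(T{\left(-22 \right)} - j\right) K{\left(10 \right)} = \left(\frac{1}{-16 - 22} - -90\right) \left(4 + 10\right) = \left(\frac{1}{-38} + 90\right) 14 = \left(- \frac{1}{38} + 90\right) 14 = \frac{3419}{38} \cdot 14 = \frac{23933}{19}$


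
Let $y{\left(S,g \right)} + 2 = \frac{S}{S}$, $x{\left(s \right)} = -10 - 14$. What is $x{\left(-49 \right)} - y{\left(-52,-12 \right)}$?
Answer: $-23$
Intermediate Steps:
$x{\left(s \right)} = -24$ ($x{\left(s \right)} = -10 - 14 = -24$)
$y{\left(S,g \right)} = -1$ ($y{\left(S,g \right)} = -2 + \frac{S}{S} = -2 + 1 = -1$)
$x{\left(-49 \right)} - y{\left(-52,-12 \right)} = -24 - -1 = -24 + 1 = -23$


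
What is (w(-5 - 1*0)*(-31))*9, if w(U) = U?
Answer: 1395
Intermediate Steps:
(w(-5 - 1*0)*(-31))*9 = ((-5 - 1*0)*(-31))*9 = ((-5 + 0)*(-31))*9 = -5*(-31)*9 = 155*9 = 1395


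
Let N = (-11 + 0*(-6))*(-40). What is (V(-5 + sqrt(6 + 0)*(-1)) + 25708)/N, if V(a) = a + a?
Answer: 12849/220 - sqrt(6)/220 ≈ 58.393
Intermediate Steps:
V(a) = 2*a
N = 440 (N = (-11 + 0)*(-40) = -11*(-40) = 440)
(V(-5 + sqrt(6 + 0)*(-1)) + 25708)/N = (2*(-5 + sqrt(6 + 0)*(-1)) + 25708)/440 = (2*(-5 + sqrt(6)*(-1)) + 25708)*(1/440) = (2*(-5 - sqrt(6)) + 25708)*(1/440) = ((-10 - 2*sqrt(6)) + 25708)*(1/440) = (25698 - 2*sqrt(6))*(1/440) = 12849/220 - sqrt(6)/220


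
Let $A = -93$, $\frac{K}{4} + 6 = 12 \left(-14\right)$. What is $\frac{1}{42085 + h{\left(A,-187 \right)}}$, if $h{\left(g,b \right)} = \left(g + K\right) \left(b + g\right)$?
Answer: $\frac{1}{263005} \approx 3.8022 \cdot 10^{-6}$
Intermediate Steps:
$K = -696$ ($K = -24 + 4 \cdot 12 \left(-14\right) = -24 + 4 \left(-168\right) = -24 - 672 = -696$)
$h{\left(g,b \right)} = \left(-696 + g\right) \left(b + g\right)$ ($h{\left(g,b \right)} = \left(g - 696\right) \left(b + g\right) = \left(-696 + g\right) \left(b + g\right)$)
$\frac{1}{42085 + h{\left(A,-187 \right)}} = \frac{1}{42085 - \left(-212271 - 8649\right)} = \frac{1}{42085 + \left(8649 + 130152 + 64728 + 17391\right)} = \frac{1}{42085 + 220920} = \frac{1}{263005}$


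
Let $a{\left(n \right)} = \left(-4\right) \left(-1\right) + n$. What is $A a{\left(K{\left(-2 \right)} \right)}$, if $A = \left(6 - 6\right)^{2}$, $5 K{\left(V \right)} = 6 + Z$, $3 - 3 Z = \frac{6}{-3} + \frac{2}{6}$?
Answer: $0$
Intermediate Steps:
$Z = \frac{14}{9}$ ($Z = 1 - \frac{\frac{6}{-3} + \frac{2}{6}}{3} = 1 - \frac{6 \left(- \frac{1}{3}\right) + 2 \cdot \frac{1}{6}}{3} = 1 - \frac{-2 + \frac{1}{3}}{3} = 1 - - \frac{5}{9} = 1 + \frac{5}{9} = \frac{14}{9} \approx 1.5556$)
$K{\left(V \right)} = \frac{68}{45}$ ($K{\left(V \right)} = \frac{6 + \frac{14}{9}}{5} = \frac{1}{5} \cdot \frac{68}{9} = \frac{68}{45}$)
$A = 0$ ($A = 0^{2} = 0$)
$a{\left(n \right)} = 4 + n$
$A a{\left(K{\left(-2 \right)} \right)} = 0 \left(4 + \frac{68}{45}\right) = 0 \cdot \frac{248}{45} = 0$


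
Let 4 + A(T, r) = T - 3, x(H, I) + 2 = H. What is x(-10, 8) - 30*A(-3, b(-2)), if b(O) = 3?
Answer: 288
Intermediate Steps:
x(H, I) = -2 + H
A(T, r) = -7 + T (A(T, r) = -4 + (T - 3) = -4 + (-3 + T) = -7 + T)
x(-10, 8) - 30*A(-3, b(-2)) = (-2 - 10) - 30*(-7 - 3) = -12 - 30*(-10) = -12 + 300 = 288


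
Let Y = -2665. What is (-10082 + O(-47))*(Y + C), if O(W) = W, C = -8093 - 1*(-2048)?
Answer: 88223590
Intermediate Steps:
C = -6045 (C = -8093 + 2048 = -6045)
(-10082 + O(-47))*(Y + C) = (-10082 - 47)*(-2665 - 6045) = -10129*(-8710) = 88223590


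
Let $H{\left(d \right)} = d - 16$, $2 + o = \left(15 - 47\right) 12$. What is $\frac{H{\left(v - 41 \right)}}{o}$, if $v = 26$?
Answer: $\frac{31}{386} \approx 0.080311$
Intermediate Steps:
$o = -386$ ($o = -2 + \left(15 - 47\right) 12 = -2 - 384 = -386$)
$H{\left(d \right)} = -16 + d$ ($H{\left(d \right)} = d - 16 = -16 + d$)
$\frac{H{\left(v - 41 \right)}}{o} = \frac{-16 + \left(26 - 41\right)}{-386} = \left(-16 - 15\right) \left(- \frac{1}{386}\right) = \left(-31\right) \left(- \frac{1}{386}\right) = \frac{31}{386}$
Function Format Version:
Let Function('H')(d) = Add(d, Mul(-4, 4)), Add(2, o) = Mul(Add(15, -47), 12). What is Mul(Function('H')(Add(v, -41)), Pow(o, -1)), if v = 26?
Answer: Rational(31, 386) ≈ 0.080311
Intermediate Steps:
o = -386 (o = Add(-2, Mul(Add(15, -47), 12)) = Add(-2, Mul(-32, 12)) = Add(-2, -384) = -386)
Function('H')(d) = Add(-16, d) (Function('H')(d) = Add(d, -16) = Add(-16, d))
Mul(Function('H')(Add(v, -41)), Pow(o, -1)) = Mul(Add(-16, Add(26, -41)), Pow(-386, -1)) = Mul(Add(-16, -15), Rational(-1, 386)) = Mul(-31, Rational(-1, 386)) = Rational(31, 386)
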